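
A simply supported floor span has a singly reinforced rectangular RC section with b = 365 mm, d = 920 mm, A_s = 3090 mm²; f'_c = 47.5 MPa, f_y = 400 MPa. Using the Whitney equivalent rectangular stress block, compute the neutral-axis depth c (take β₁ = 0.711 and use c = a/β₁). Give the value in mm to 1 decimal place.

T = A_s f_y = 3090 × 400 = 1236000 N = 1236 kN.
Setting C = 0.85 f'_c a b equal to T: a = 1236000/(0.85 × 47.5 × 365) = 83.871 mm.
With β₁ = 0.711, c = a/β₁ = 83.871/0.711 = 118.0 mm.

c ≈ 118.0 mm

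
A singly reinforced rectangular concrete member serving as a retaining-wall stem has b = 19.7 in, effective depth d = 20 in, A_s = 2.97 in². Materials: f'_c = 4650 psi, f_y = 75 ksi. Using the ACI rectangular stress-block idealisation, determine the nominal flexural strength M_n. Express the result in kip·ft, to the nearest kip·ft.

T = A_s f_y = 2.97 × 75 = 222.75 kips.
a = T/(0.85 f'_c b) = 222.75/(0.85 × 4.65 × 19.7) = 2.861 in.
M_n = T(d − a/2) = 222.75 × (20 − 1.4305) = 4136.4 kip·in = 4136.4/12 = 344.70 kip·ft.

M_n ≈ 345 kip·ft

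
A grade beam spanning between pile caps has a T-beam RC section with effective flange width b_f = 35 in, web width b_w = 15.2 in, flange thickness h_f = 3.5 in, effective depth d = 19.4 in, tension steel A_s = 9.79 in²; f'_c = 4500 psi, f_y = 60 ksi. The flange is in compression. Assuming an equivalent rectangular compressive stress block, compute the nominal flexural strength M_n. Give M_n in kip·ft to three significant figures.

M_n ≈ 837 kip·ft

Tension: T = A_s f_y = 9.79 × 60 = 587.4 kips.
Try a within the flange: a = T/(0.85 f'_c b_f) = 587.4/(0.85 × 4.5 × 35) = 4.388 in.
a = 4.388 > h_f = 3.5 in: the block extends into the web. Split into flange-overhang and web parts.
C_f = 0.85 f'_c (b_f − b_w) h_f = 0.85 × 4.5 × (35 − 15.2) × 3.5 = 265.1 kips.
Remaining web compression depth: a_w = (T − C_f)/(0.85 f'_c b_w) = (587.4 − 265.1)/(0.85 × 4.5 × 15.2) = 5.544 in.
M_n = C_f(d − h_f/2) + (T − C_f)(d − a_w/2) = 265.1 × (19.4 − 1.75) + 322.3 × (19.4 − 2.772) = 4679.0 + 5359.2 = 10038.2 kip·in.
M_n = 10038.2/12 = 836.52 kip·ft.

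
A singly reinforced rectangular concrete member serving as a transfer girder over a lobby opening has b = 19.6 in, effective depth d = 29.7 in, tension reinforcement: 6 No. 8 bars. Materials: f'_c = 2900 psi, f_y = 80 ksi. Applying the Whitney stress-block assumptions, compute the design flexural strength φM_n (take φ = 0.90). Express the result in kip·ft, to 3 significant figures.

A_s = 6 × 0.79 = 4.74 in².
T = A_s f_y = 4.74 × 80 = 379.2 kips.
a = T/(0.85 f'_c b) = 379.2/(0.85 × 2.9 × 19.6) = 7.849 in.
M_n = T(d − a/2) = 379.2 × (29.7 − 3.9245) = 9774.1 kip·in = 9774.1/12 = 814.51 kip·ft.
φM_n = 0.90 × 814.51 = 733.06 kip·ft.

φM_n ≈ 733 kip·ft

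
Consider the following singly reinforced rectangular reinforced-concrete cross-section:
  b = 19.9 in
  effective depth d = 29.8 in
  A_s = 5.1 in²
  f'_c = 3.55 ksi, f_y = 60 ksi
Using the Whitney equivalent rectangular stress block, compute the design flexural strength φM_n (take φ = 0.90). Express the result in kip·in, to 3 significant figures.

φM_n ≈ 7510 kip·in

T = A_s f_y = 5.1 × 60 = 306 kips.
a = T/(0.85 f'_c b) = 306/(0.85 × 3.55 × 19.9) = 5.096 in.
M_n = T(d − a/2) = 306 × (29.8 − 2.548) = 8339.1 kip·in.
φM_n = 0.90 × 8339.1 = 7505.2 kip·in.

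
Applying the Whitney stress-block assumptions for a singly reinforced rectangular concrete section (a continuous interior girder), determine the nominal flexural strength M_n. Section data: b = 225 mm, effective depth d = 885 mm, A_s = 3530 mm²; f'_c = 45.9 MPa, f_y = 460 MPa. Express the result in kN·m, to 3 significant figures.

T = A_s f_y = 3530 × 460 = 1623800 N = 1623.8 kN.
From C = T: a = T/(0.85 f'_c b) = 1623800/(0.85 × 45.9 × 225) = 184.98 mm.
M_n = T(d − a/2) = 1623.8 kN × (885 − 92.49) mm = 1286.88 kN·m.

M_n ≈ 1290 kN·m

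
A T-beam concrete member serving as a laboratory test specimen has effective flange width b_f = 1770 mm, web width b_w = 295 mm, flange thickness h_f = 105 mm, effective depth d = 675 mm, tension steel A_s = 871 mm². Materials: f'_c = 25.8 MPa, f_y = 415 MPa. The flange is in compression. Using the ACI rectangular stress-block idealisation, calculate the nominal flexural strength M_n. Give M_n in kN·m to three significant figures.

Tension: T = A_s f_y = 871 × 415 = 361465 N.
Try a within the flange: a = T/(0.85 f'_c b_f) = 361465/(0.85 × 25.8 × 1770) = 9.31 mm.
Since a = 9.31 ≤ h_f = 105 mm, the stress block lies entirely in the flange; analyse as a rectangular beam of width b_f.
M_n = T(d − a/2) = 361465 × (675 − 4.655) = 242.31 × 10⁶ N·mm.
M_n = 242.31 kN·m.

M_n ≈ 242 kN·m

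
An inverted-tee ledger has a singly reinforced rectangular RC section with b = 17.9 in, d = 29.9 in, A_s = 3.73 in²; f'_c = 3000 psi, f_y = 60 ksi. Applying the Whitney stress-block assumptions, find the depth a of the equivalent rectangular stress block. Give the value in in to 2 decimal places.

T = A_s f_y = 3.73 × 60 = 223.8 kips.
a = T/(0.85 f'_c b) = 223.8/(0.85 × 3 × 17.9) = 4.90 in.

a ≈ 4.90 in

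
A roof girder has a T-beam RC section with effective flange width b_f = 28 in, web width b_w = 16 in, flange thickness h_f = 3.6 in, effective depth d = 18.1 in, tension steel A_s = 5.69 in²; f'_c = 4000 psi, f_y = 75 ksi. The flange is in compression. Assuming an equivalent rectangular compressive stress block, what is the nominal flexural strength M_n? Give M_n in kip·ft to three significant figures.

M_n ≈ 562 kip·ft

Tension: T = A_s f_y = 5.69 × 75 = 426.75 kips.
Try a within the flange: a = T/(0.85 f'_c b_f) = 426.75/(0.85 × 4 × 28) = 4.483 in.
a = 4.483 > h_f = 3.6 in: the block extends into the web. Split into flange-overhang and web parts.
C_f = 0.85 f'_c (b_f − b_w) h_f = 0.85 × 4 × (28 − 16) × 3.6 = 146.9 kips.
Remaining web compression depth: a_w = (T − C_f)/(0.85 f'_c b_w) = (426.75 − 146.9)/(0.85 × 4 × 16) = 5.144 in.
M_n = C_f(d − h_f/2) + (T − C_f)(d − a_w/2) = 146.9 × (18.1 − 1.8) + 279.85 × (18.1 − 2.572) = 2394.5 + 4345.5 = 6740.0 kip·in.
M_n = 6740.0/12 = 561.67 kip·ft.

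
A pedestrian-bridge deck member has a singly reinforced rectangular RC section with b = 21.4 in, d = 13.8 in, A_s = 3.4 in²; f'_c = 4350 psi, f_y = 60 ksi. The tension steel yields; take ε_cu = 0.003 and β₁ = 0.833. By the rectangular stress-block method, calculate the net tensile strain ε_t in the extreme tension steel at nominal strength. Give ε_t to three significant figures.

ε_t ≈ 0.0104

a = A_s f_y/(0.85 f'_c b) = 2.578 in.
β₁ = 0.833, so c = a/β₁ = 2.578/0.833 = 3.095 in.
From the linear strain diagram with ε_cu = 0.003: ε_t = 0.003 (d − c)/c = 0.003 × (13.8 − 3.095)/3.095 = 0.0104.
Since ε_t ≥ 0.005, the section is tension-controlled.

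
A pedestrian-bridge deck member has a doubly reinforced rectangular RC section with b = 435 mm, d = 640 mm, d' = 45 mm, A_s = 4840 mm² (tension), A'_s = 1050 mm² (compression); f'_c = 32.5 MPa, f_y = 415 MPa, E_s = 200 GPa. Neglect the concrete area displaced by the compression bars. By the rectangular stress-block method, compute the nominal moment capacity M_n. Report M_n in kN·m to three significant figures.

M_n ≈ 1160 kN·m

Assume both tension and compression steel yield.
Net tension couple steel: A_s − A'_s = 3790 mm².
a = (A_s − A'_s) f_y / (0.85 f'_c b) = 1572850/(0.85 × 32.5 × 435) = 130.89 mm.
c = a/β₁ = 130.89/0.818 = 160.01 mm; ε'_s = 0.003(c − d')/c = 0.0022 ≥ f_y/E_s = 0.0021, so compression steel does yield.
M_n = (A_s − A'_s) f_y (d − a/2) + A'_s f_y (d − d') = [1572850 × (640 − 65.445) + 435750 × (640 − 45)] × 10⁻⁶ = 903.69 + 259.27 = 1162.96 kN·m.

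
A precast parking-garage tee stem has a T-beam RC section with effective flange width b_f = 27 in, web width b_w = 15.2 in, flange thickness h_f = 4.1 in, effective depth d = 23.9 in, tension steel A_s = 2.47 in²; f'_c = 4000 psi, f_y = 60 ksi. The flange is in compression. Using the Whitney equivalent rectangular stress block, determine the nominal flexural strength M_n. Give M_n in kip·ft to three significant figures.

Tension: T = A_s f_y = 2.47 × 60 = 148.2 kips.
Try a within the flange: a = T/(0.85 f'_c b_f) = 148.2/(0.85 × 4 × 27) = 1.614 in.
Since a = 1.614 ≤ h_f = 4.1 in, the stress block lies entirely in the flange; analyse as a rectangular beam of width b_f.
M_n = T(d − a/2) = 148.2 × (23.9 − 0.807) = 3422.4 kip·in.
M_n = 3422.4/12 = 285.20 kip·ft.

M_n ≈ 285 kip·ft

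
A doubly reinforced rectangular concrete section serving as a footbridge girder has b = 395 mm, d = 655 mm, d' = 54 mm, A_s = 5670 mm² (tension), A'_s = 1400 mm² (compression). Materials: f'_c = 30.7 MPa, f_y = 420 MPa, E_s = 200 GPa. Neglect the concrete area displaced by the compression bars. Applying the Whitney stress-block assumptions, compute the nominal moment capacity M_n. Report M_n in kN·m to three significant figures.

M_n ≈ 1370 kN·m

Assume both tension and compression steel yield.
Net tension couple steel: A_s − A'_s = 4270 mm².
a = (A_s − A'_s) f_y / (0.85 f'_c b) = 1793400/(0.85 × 30.7 × 395) = 173.99 mm.
c = a/β₁ = 173.99/0.831 = 209.37 mm; ε'_s = 0.003(c − d')/c = 0.0022 ≥ f_y/E_s = 0.0021, so compression steel does yield.
M_n = (A_s − A'_s) f_y (d − a/2) + A'_s f_y (d − d') = [1793400 × (655 − 86.995) + 588000 × (655 − 54)] × 10⁻⁶ = 1018.66 + 353.39 = 1372.05 kN·m.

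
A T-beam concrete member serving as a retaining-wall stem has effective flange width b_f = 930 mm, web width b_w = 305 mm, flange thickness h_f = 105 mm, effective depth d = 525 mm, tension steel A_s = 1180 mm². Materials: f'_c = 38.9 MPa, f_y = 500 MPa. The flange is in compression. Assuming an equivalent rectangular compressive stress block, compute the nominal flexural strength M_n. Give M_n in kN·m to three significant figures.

M_n ≈ 304 kN·m

Tension: T = A_s f_y = 1180 × 500 = 590000 N.
Try a within the flange: a = T/(0.85 f'_c b_f) = 590000/(0.85 × 38.9 × 930) = 19.19 mm.
Since a = 19.19 ≤ h_f = 105 mm, the stress block lies entirely in the flange; analyse as a rectangular beam of width b_f.
M_n = T(d − a/2) = 590000 × (525 − 9.595) = 304.09 × 10⁶ N·mm.
M_n = 304.09 kN·m.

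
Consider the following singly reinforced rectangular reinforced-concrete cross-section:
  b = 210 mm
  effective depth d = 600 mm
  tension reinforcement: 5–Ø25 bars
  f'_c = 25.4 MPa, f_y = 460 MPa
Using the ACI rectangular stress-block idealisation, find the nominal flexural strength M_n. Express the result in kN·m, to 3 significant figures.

A_s = 5 × 491 = 2455 mm².
T = A_s f_y = 2455 × 460 = 1129300 N = 1129.3 kN.
From C = T: a = T/(0.85 f'_c b) = 1129300/(0.85 × 25.4 × 210) = 249.08 mm.
M_n = T(d − a/2) = 1129.3 kN × (600 − 124.54) mm = 536.94 kN·m.

M_n ≈ 537 kN·m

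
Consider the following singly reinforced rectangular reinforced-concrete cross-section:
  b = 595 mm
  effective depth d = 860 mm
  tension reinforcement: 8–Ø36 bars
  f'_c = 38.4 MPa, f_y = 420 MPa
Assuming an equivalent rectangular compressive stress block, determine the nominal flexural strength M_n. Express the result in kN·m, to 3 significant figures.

A_s = 8 × 1018 = 8144 mm².
T = A_s f_y = 8144 × 420 = 3420480 N = 3420.48 kN.
From C = T: a = T/(0.85 f'_c b) = 3420480/(0.85 × 38.4 × 595) = 176.12 mm.
M_n = T(d − a/2) = 3420.48 kN × (860 − 88.06) mm = 2640.41 kN·m.

M_n ≈ 2640 kN·m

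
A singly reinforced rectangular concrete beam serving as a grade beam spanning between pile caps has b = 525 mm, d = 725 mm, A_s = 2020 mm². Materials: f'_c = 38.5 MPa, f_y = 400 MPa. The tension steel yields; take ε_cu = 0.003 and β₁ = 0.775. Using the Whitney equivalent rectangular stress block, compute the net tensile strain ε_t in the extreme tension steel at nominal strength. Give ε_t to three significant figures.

ε_t ≈ 0.0328

a = A_s f_y/(0.85 f'_c b) = 47.03 mm.
β₁ = 0.775, so c = a/β₁ = 47.03/0.775 = 60.68 mm.
From the linear strain diagram with ε_cu = 0.003: ε_t = 0.003 (d − c)/c = 0.003 × (725 − 60.68)/60.68 = 0.0328.
Since ε_t ≥ 0.005, the section is tension-controlled.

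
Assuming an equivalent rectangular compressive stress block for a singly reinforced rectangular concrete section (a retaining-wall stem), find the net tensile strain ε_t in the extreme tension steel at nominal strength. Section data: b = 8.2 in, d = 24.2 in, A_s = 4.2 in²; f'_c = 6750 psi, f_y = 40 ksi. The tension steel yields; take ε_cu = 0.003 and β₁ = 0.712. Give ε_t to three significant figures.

a = A_s f_y/(0.85 f'_c b) = 3.571 in.
β₁ = 0.712, so c = a/β₁ = 3.571/0.712 = 5.015 in.
From the linear strain diagram with ε_cu = 0.003: ε_t = 0.003 (d − c)/c = 0.003 × (24.2 − 5.015)/5.015 = 0.0115.
Since ε_t ≥ 0.005, the section is tension-controlled.

ε_t ≈ 0.0115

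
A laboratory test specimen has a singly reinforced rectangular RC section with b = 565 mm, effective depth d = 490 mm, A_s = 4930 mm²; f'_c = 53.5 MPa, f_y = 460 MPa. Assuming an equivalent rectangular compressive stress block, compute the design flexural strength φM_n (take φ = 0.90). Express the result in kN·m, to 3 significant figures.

φM_n ≈ 910 kN·m

T = A_s f_y = 4930 × 460 = 2267800 N = 2267.8 kN.
From C = T: a = T/(0.85 f'_c b) = 2267800/(0.85 × 53.5 × 565) = 88.26 mm.
M_n = T(d − a/2) = 2267.8 kN × (490 − 44.13) mm = 1011.14 kN·m.
φM_n = 0.90 × 1011.14 = 910.03 kN·m.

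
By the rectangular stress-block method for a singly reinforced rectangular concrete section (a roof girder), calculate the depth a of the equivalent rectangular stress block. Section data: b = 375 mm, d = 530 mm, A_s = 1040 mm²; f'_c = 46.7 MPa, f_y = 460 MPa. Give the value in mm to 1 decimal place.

T = A_s f_y = 1040 × 460 = 478400 N = 478.4 kN.
Setting C = 0.85 f'_c a b equal to T: a = 478400/(0.85 × 46.7 × 375) = 32.1 mm.

a ≈ 32.1 mm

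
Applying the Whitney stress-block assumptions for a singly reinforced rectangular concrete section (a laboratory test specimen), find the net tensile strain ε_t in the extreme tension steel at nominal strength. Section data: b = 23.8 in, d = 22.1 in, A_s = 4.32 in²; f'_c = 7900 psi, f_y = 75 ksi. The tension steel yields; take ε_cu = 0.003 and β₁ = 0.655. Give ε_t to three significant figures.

ε_t ≈ 0.0184

a = A_s f_y/(0.85 f'_c b) = 2.027 in.
β₁ = 0.655, so c = a/β₁ = 2.027/0.655 = 3.095 in.
From the linear strain diagram with ε_cu = 0.003: ε_t = 0.003 (d − c)/c = 0.003 × (22.1 − 3.095)/3.095 = 0.0184.
Since ε_t ≥ 0.005, the section is tension-controlled.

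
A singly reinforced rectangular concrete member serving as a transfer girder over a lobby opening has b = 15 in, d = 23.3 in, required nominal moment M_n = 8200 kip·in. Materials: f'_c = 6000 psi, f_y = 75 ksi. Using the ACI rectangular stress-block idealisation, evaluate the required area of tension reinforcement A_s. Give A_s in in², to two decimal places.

A_s ≈ 5.28 in²

From M_n = 0.85 f'_c a b (d − a/2):
a = d − √(d² − 2M_n/(0.85 f'_c b)) = 23.3 − √(23.3² − 2 × 8200/(0.85 × 6 × 15)) = 5.175 in.
A_s = 0.85 f'_c a b / f_y = 0.85 × 6 × 5.175 × 15 / 75 = 5.279 in².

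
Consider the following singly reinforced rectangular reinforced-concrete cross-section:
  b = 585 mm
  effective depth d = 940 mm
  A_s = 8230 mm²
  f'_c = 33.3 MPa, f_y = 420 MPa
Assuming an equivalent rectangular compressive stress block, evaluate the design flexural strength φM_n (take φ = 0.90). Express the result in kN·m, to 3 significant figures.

T = A_s f_y = 8230 × 420 = 3456600 N = 3456.6 kN.
From C = T: a = T/(0.85 f'_c b) = 3456600/(0.85 × 33.3 × 585) = 208.75 mm.
M_n = T(d − a/2) = 3456.6 kN × (940 − 104.375) mm = 2888.42 kN·m.
φM_n = 0.90 × 2888.42 = 2599.58 kN·m.

φM_n ≈ 2600 kN·m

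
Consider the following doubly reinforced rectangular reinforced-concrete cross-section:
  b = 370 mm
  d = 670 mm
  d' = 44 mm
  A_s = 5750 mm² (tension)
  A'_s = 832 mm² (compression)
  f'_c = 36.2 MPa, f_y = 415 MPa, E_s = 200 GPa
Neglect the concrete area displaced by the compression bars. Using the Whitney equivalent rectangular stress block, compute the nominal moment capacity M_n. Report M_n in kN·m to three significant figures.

Assume both tension and compression steel yield.
Net tension couple steel: A_s − A'_s = 4918 mm².
a = (A_s − A'_s) f_y / (0.85 f'_c b) = 2040970/(0.85 × 36.2 × 370) = 179.27 mm.
c = a/β₁ = 179.27/0.791 = 226.64 mm; ε'_s = 0.003(c − d')/c = 0.0024 ≥ f_y/E_s = 0.0021, so compression steel does yield.
M_n = (A_s − A'_s) f_y (d − a/2) + A'_s f_y (d − d') = [2040970 × (670 − 89.635) + 345280 × (670 − 44)] × 10⁻⁶ = 1184.51 + 216.15 = 1400.66 kN·m.

M_n ≈ 1400 kN·m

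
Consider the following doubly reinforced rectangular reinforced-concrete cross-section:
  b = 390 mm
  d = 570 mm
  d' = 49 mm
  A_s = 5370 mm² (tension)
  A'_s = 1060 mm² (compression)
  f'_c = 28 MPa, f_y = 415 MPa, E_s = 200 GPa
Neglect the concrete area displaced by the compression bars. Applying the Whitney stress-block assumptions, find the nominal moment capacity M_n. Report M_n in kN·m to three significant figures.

M_n ≈ 1080 kN·m

Assume both tension and compression steel yield.
Net tension couple steel: A_s − A'_s = 4310 mm².
a = (A_s − A'_s) f_y / (0.85 f'_c b) = 1788650/(0.85 × 28 × 390) = 192.70 mm.
c = a/β₁ = 192.70/0.85 = 226.71 mm; ε'_s = 0.003(c − d')/c = 0.0024 ≥ f_y/E_s = 0.0021, so compression steel does yield.
M_n = (A_s − A'_s) f_y (d − a/2) + A'_s f_y (d − d') = [1788650 × (570 − 96.35) + 439900 × (570 − 49)] × 10⁻⁶ = 847.19 + 229.19 = 1076.38 kN·m.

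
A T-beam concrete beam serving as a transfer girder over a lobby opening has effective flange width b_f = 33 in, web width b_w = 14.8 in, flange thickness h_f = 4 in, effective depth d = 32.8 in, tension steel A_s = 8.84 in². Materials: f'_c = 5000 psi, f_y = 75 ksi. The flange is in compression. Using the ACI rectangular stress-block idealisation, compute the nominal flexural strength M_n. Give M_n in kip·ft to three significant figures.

M_n ≈ 1680 kip·ft

Tension: T = A_s f_y = 8.84 × 75 = 663 kips.
Try a within the flange: a = T/(0.85 f'_c b_f) = 663/(0.85 × 5 × 33) = 4.727 in.
a = 4.727 > h_f = 4 in: the block extends into the web. Split into flange-overhang and web parts.
C_f = 0.85 f'_c (b_f − b_w) h_f = 0.85 × 5 × (33 − 14.8) × 4 = 309.4 kips.
Remaining web compression depth: a_w = (T − C_f)/(0.85 f'_c b_w) = (663 − 309.4)/(0.85 × 5 × 14.8) = 5.622 in.
M_n = C_f(d − h_f/2) + (T − C_f)(d − a_w/2) = 309.4 × (32.8 − 2) + 353.6 × (32.8 − 2.811) = 9529.5 + 10604.1 = 20133.6 kip·in.
M_n = 20133.6/12 = 1677.80 kip·ft.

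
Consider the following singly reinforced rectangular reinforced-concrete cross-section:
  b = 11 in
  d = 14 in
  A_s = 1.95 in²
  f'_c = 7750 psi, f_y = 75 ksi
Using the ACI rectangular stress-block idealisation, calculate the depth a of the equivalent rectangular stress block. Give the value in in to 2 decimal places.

T = A_s f_y = 1.95 × 75 = 146.25 kips.
a = T/(0.85 f'_c b) = 146.25/(0.85 × 7.75 × 11) = 2.02 in.

a ≈ 2.02 in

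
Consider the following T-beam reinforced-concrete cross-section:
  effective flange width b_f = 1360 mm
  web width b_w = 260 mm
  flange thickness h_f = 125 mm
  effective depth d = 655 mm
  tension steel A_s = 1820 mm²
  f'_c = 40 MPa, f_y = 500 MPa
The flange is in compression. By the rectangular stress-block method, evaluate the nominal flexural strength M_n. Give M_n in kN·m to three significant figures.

M_n ≈ 587 kN·m

Tension: T = A_s f_y = 1820 × 500 = 910000 N.
Try a within the flange: a = T/(0.85 f'_c b_f) = 910000/(0.85 × 40 × 1360) = 19.68 mm.
Since a = 19.68 ≤ h_f = 125 mm, the stress block lies entirely in the flange; analyse as a rectangular beam of width b_f.
M_n = T(d − a/2) = 910000 × (655 − 9.84) = 587.10 × 10⁶ N·mm.
M_n = 587.10 kN·m.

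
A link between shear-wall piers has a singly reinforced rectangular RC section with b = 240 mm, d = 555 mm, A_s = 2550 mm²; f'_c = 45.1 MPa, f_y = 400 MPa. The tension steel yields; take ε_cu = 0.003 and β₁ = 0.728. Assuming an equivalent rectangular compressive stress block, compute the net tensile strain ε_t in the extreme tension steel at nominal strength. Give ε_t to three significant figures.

ε_t ≈ 0.00793

a = A_s f_y/(0.85 f'_c b) = 110.86 mm.
β₁ = 0.728, so c = a/β₁ = 110.86/0.728 = 152.28 mm.
From the linear strain diagram with ε_cu = 0.003: ε_t = 0.003 (d − c)/c = 0.003 × (555 − 152.28)/152.28 = 0.00793.
Since ε_t ≥ 0.005, the section is tension-controlled.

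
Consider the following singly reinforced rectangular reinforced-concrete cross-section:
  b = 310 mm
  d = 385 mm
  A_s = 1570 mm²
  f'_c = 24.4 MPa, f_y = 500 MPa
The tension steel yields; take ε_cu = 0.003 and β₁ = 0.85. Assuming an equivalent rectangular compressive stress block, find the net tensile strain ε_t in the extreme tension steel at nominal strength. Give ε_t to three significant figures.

a = A_s f_y/(0.85 f'_c b) = 122.10 mm.
β₁ = 0.85, so c = a/β₁ = 122.10/0.85 = 143.65 mm.
From the linear strain diagram with ε_cu = 0.003: ε_t = 0.003 (d − c)/c = 0.003 × (385 − 143.65)/143.65 = 0.00504.
Since ε_t ≥ 0.005, the section is tension-controlled.

ε_t ≈ 0.00504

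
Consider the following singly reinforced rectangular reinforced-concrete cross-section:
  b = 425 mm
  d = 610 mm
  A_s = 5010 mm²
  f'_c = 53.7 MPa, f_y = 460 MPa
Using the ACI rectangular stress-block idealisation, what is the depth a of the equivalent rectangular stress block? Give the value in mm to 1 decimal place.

a ≈ 118.8 mm

T = A_s f_y = 5010 × 460 = 2304600 N = 2304.6 kN.
Setting C = 0.85 f'_c a b equal to T: a = 2304600/(0.85 × 53.7 × 425) = 118.8 mm.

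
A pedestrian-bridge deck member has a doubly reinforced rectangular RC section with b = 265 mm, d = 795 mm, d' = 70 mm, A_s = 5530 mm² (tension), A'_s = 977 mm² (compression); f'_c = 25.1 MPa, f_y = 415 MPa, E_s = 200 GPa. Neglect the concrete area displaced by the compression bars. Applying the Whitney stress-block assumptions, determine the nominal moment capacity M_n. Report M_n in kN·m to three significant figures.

Assume both tension and compression steel yield.
Net tension couple steel: A_s − A'_s = 4553 mm².
a = (A_s − A'_s) f_y / (0.85 f'_c b) = 1889495/(0.85 × 25.1 × 265) = 334.20 mm.
c = a/β₁ = 334.20/0.85 = 393.18 mm; ε'_s = 0.003(c − d')/c = 0.0025 ≥ f_y/E_s = 0.0021, so compression steel does yield.
M_n = (A_s − A'_s) f_y (d − a/2) + A'_s f_y (d − d') = [1889495 × (795 − 167.1) + 405455 × (795 − 70)] × 10⁻⁶ = 1186.41 + 293.95 = 1480.36 kN·m.

M_n ≈ 1480 kN·m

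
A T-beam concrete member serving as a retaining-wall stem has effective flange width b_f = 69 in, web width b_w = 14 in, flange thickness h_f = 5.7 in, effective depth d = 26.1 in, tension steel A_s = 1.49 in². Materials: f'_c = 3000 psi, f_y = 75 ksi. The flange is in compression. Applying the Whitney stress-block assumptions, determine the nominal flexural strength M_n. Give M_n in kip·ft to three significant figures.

Tension: T = A_s f_y = 1.49 × 75 = 111.75 kips.
Try a within the flange: a = T/(0.85 f'_c b_f) = 111.75/(0.85 × 3 × 69) = 0.635 in.
Since a = 0.635 ≤ h_f = 5.7 in, the stress block lies entirely in the flange; analyse as a rectangular beam of width b_f.
M_n = T(d − a/2) = 111.75 × (26.1 − 0.3175) = 2881.2 kip·in.
M_n = 2881.2/12 = 240.10 kip·ft.

M_n ≈ 240 kip·ft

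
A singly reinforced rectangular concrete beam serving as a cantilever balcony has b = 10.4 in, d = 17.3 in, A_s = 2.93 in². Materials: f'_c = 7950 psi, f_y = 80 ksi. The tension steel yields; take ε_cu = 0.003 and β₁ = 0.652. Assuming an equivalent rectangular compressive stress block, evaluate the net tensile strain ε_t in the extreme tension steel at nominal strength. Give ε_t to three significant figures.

a = A_s f_y/(0.85 f'_c b) = 3.335 in.
β₁ = 0.652, so c = a/β₁ = 3.335/0.652 = 5.115 in.
From the linear strain diagram with ε_cu = 0.003: ε_t = 0.003 (d − c)/c = 0.003 × (17.3 − 5.115)/5.115 = 0.00715.
Since ε_t ≥ 0.005, the section is tension-controlled.

ε_t ≈ 0.00715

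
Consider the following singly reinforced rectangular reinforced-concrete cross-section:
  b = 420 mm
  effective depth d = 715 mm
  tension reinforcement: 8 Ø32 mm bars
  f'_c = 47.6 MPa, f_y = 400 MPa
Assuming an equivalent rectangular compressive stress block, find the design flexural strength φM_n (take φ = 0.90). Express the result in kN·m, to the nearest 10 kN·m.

A_s = 8 × 804 = 6432 mm².
T = A_s f_y = 6432 × 400 = 2572800 N = 2572.8 kN.
From C = T: a = T/(0.85 f'_c b) = 2572800/(0.85 × 47.6 × 420) = 151.40 mm.
M_n = T(d − a/2) = 2572.8 kN × (715 − 75.7) mm = 1644.79 kN·m.
φM_n = 0.90 × 1644.79 = 1480.31 kN·m.

φM_n ≈ 1480 kN·m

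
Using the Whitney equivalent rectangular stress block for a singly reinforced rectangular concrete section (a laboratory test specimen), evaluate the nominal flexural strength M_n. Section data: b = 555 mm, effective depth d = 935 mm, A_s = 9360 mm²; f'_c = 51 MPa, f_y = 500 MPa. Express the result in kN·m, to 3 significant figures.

T = A_s f_y = 9360 × 500 = 4680000 N = 4680 kN.
From C = T: a = T/(0.85 f'_c b) = 4680000/(0.85 × 51 × 555) = 194.52 mm.
M_n = T(d − a/2) = 4680 kN × (935 − 97.26) mm = 3920.62 kN·m.

M_n ≈ 3920 kN·m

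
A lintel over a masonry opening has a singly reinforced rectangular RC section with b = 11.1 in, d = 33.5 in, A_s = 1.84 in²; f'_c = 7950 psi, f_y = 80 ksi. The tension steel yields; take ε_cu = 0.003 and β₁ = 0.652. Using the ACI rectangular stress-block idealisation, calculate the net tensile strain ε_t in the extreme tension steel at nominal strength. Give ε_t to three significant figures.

ε_t ≈ 0.0304

a = A_s f_y/(0.85 f'_c b) = 1.962 in.
β₁ = 0.652, so c = a/β₁ = 1.962/0.652 = 3.009 in.
From the linear strain diagram with ε_cu = 0.003: ε_t = 0.003 (d − c)/c = 0.003 × (33.5 − 3.009)/3.009 = 0.0304.
Since ε_t ≥ 0.005, the section is tension-controlled.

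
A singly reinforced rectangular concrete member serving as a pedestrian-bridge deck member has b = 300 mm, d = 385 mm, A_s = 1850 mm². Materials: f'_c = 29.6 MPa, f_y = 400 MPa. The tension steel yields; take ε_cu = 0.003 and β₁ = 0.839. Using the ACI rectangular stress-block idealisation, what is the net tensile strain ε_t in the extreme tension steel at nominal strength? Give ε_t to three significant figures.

ε_t ≈ 0.00688

a = A_s f_y/(0.85 f'_c b) = 98.04 mm.
β₁ = 0.839, so c = a/β₁ = 98.04/0.839 = 116.85 mm.
From the linear strain diagram with ε_cu = 0.003: ε_t = 0.003 (d − c)/c = 0.003 × (385 − 116.85)/116.85 = 0.00688.
Since ε_t ≥ 0.005, the section is tension-controlled.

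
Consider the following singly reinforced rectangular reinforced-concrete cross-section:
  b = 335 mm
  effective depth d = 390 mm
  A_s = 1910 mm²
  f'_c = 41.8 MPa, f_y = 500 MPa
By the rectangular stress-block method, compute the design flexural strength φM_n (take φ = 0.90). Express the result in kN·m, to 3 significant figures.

φM_n ≈ 301 kN·m

T = A_s f_y = 1910 × 500 = 955000 N = 955 kN.
From C = T: a = T/(0.85 f'_c b) = 955000/(0.85 × 41.8 × 335) = 80.23 mm.
M_n = T(d − a/2) = 955 kN × (390 − 40.115) mm = 334.14 kN·m.
φM_n = 0.90 × 334.14 = 300.73 kN·m.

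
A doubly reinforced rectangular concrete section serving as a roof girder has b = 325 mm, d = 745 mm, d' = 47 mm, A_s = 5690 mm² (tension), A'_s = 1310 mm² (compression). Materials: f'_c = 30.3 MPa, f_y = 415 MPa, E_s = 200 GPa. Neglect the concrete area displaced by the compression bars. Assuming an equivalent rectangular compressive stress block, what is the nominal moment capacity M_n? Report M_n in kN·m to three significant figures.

M_n ≈ 1540 kN·m

Assume both tension and compression steel yield.
Net tension couple steel: A_s − A'_s = 4380 mm².
a = (A_s − A'_s) f_y / (0.85 f'_c b) = 1817700/(0.85 × 30.3 × 325) = 217.16 mm.
c = a/β₁ = 217.16/0.834 = 260.38 mm; ε'_s = 0.003(c − d')/c = 0.0025 ≥ f_y/E_s = 0.0021, so compression steel does yield.
M_n = (A_s − A'_s) f_y (d − a/2) + A'_s f_y (d − d') = [1817700 × (745 − 108.58) + 543650 × (745 − 47)] × 10⁻⁶ = 1156.82 + 379.47 = 1536.29 kN·m.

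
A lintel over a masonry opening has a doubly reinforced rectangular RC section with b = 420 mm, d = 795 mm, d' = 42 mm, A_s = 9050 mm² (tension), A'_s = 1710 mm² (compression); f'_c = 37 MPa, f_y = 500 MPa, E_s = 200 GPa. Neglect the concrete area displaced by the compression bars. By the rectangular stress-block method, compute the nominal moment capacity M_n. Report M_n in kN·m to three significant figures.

Assume both tension and compression steel yield.
Net tension couple steel: A_s − A'_s = 7340 mm².
a = (A_s − A'_s) f_y / (0.85 f'_c b) = 3670000/(0.85 × 37 × 420) = 277.84 mm.
c = a/β₁ = 277.84/0.786 = 353.49 mm; ε'_s = 0.003(c − d')/c = 0.0026 ≥ f_y/E_s = 0.0025, so compression steel does yield.
M_n = (A_s − A'_s) f_y (d − a/2) + A'_s f_y (d − d') = [3670000 × (795 − 138.92) + 855000 × (795 − 42)] × 10⁻⁶ = 2407.81 + 643.82 = 3051.63 kN·m.

M_n ≈ 3050 kN·m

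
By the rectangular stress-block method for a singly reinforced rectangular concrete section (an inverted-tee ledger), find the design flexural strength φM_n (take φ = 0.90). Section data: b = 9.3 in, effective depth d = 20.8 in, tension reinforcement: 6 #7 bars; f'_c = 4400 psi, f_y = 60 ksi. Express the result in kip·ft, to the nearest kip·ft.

φM_n ≈ 287 kip·ft

A_s = 6 × 0.6 = 3.6 in².
T = A_s f_y = 3.6 × 60 = 216 kips.
a = T/(0.85 f'_c b) = 216/(0.85 × 4.4 × 9.3) = 6.210 in.
M_n = T(d − a/2) = 216 × (20.8 − 3.105) = 3822.1 kip·in = 3822.1/12 = 318.51 kip·ft.
φM_n = 0.90 × 318.51 = 286.66 kip·ft.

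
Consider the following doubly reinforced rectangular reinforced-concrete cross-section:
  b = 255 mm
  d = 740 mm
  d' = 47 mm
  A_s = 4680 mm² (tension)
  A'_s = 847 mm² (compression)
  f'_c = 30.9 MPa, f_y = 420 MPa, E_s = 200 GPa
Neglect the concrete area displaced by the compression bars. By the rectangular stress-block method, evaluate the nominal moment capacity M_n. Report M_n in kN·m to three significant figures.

Assume both tension and compression steel yield.
Net tension couple steel: A_s − A'_s = 3833 mm².
a = (A_s − A'_s) f_y / (0.85 f'_c b) = 1609860/(0.85 × 30.9 × 255) = 240.36 mm.
c = a/β₁ = 240.36/0.829 = 289.94 mm; ε'_s = 0.003(c − d')/c = 0.0025 ≥ f_y/E_s = 0.0021, so compression steel does yield.
M_n = (A_s − A'_s) f_y (d − a/2) + A'_s f_y (d − d') = [1609860 × (740 − 120.18) + 355740 × (740 − 47)] × 10⁻⁶ = 997.82 + 246.53 = 1244.35 kN·m.

M_n ≈ 1240 kN·m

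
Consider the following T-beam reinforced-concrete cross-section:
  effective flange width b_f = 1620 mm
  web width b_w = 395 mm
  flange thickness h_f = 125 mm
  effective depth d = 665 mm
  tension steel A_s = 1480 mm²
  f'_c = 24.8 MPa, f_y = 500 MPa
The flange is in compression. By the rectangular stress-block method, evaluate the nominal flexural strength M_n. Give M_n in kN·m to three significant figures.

M_n ≈ 484 kN·m

Tension: T = A_s f_y = 1480 × 500 = 740000 N.
Try a within the flange: a = T/(0.85 f'_c b_f) = 740000/(0.85 × 24.8 × 1620) = 21.67 mm.
Since a = 21.67 ≤ h_f = 125 mm, the stress block lies entirely in the flange; analyse as a rectangular beam of width b_f.
M_n = T(d − a/2) = 740000 × (665 − 10.835) = 484.08 × 10⁶ N·mm.
M_n = 484.08 kN·m.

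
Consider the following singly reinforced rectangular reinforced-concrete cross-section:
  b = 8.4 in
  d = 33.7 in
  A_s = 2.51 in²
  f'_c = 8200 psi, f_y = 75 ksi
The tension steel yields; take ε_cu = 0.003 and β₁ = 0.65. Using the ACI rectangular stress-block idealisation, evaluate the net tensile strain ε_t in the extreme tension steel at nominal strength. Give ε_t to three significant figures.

a = A_s f_y/(0.85 f'_c b) = 3.215 in.
β₁ = 0.65, so c = a/β₁ = 3.215/0.65 = 4.946 in.
From the linear strain diagram with ε_cu = 0.003: ε_t = 0.003 (d − c)/c = 0.003 × (33.7 − 4.946)/4.946 = 0.0174.
Since ε_t ≥ 0.005, the section is tension-controlled.

ε_t ≈ 0.0174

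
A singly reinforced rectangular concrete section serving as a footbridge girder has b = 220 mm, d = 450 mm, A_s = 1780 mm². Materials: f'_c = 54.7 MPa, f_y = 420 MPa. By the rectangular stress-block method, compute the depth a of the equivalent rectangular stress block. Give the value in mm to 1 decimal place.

T = A_s f_y = 1780 × 420 = 747600 N = 747.6 kN.
Setting C = 0.85 f'_c a b equal to T: a = 747600/(0.85 × 54.7 × 220) = 73.1 mm.

a ≈ 73.1 mm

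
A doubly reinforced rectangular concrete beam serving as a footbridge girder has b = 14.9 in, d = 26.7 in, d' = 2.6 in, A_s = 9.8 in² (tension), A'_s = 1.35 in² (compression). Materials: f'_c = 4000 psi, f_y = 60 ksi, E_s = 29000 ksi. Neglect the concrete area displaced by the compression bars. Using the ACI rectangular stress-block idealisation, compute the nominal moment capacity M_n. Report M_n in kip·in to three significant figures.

M_n ≈ 13000 kip·in

Assume both steels yield.
a = (A_s − A'_s) f_y/(0.85 f'_c b) = (9.8 − 1.35) × 60/(0.85 × 4 × 14.9) = 10.008 in.
c = a/β₁ = 10.008/0.85 = 11.774 in; ε'_s = 0.003(c − d')/c = 0.0023 ≥ ε_y = 0.0021, so the compression steel yields.
M_n = (A_s − A'_s) f_y (d − a/2) + A'_s f_y (d − d') = 507 × (26.7 − 5.004) + 81 × (26.7 − 2.6) = 10999.9 + 1952.1 = 12952.0 kip·in.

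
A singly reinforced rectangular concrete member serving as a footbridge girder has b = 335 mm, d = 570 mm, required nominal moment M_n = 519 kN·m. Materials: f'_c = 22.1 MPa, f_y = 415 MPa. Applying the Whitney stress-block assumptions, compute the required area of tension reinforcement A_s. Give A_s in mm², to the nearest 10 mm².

A_s ≈ 2580 mm²

With M_n = 0.85 f'_c a b (d − a/2), solve the quadratic for a:
a = d − √(d² − 2M_n/(0.85 f'_c b)) = 570 − √(570² − 2 × 519×10⁶/(0.85 × 22.1 × 335)) = 170.06 mm.
A_s = 0.85 f'_c a b / f_y = 0.85 × 22.1 × 170.06 × 335 / 415 = 2578.8 mm².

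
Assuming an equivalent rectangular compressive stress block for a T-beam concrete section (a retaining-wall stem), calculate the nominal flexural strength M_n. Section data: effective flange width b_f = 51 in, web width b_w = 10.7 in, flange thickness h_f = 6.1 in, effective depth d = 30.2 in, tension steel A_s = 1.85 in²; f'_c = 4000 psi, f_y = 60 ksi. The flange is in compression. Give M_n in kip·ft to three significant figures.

M_n ≈ 276 kip·ft

Tension: T = A_s f_y = 1.85 × 60 = 111 kips.
Try a within the flange: a = T/(0.85 f'_c b_f) = 111/(0.85 × 4 × 51) = 0.640 in.
Since a = 0.640 ≤ h_f = 6.1 in, the stress block lies entirely in the flange; analyse as a rectangular beam of width b_f.
M_n = T(d − a/2) = 111 × (30.2 − 0.32) = 3316.7 kip·in.
M_n = 3316.7/12 = 276.39 kip·ft.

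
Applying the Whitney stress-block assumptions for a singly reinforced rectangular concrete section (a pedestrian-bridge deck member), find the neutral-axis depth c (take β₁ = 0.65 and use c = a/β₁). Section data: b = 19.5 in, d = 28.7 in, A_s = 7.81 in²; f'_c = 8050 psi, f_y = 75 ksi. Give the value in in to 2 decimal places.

T = A_s f_y = 7.81 × 75 = 585.75 kips.
a = T/(0.85 f'_c b) = 585.75/(0.85 × 8.05 × 19.5) = 4.3900 in.
With β₁ = 0.65, c = a/β₁ = 4.3900/0.65 = 6.75 in.

c ≈ 6.75 in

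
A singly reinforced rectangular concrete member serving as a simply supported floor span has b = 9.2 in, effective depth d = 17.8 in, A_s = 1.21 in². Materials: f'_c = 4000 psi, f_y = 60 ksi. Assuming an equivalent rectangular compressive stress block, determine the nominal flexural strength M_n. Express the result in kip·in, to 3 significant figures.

T = A_s f_y = 1.21 × 60 = 72.6 kips.
a = T/(0.85 f'_c b) = 72.6/(0.85 × 4 × 9.2) = 2.321 in.
M_n = T(d − a/2) = 72.6 × (17.8 − 1.1605) = 1208.0 kip·in.

M_n ≈ 1210 kip·in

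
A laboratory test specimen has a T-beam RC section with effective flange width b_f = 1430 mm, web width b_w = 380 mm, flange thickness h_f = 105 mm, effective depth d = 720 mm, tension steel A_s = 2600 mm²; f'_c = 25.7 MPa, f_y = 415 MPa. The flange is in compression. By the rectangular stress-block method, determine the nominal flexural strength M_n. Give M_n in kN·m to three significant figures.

M_n ≈ 758 kN·m

Tension: T = A_s f_y = 2600 × 415 = 1079000 N.
Try a within the flange: a = T/(0.85 f'_c b_f) = 1079000/(0.85 × 25.7 × 1430) = 34.54 mm.
Since a = 34.54 ≤ h_f = 105 mm, the stress block lies entirely in the flange; analyse as a rectangular beam of width b_f.
M_n = T(d − a/2) = 1079000 × (720 − 17.27) = 758.25 × 10⁶ N·mm.
M_n = 758.25 kN·m.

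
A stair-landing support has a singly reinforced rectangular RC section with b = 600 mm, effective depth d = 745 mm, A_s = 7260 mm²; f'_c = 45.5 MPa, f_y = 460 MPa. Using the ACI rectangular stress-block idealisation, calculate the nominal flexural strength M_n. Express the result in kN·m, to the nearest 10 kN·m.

T = A_s f_y = 7260 × 460 = 3339600 N = 3339.6 kN.
From C = T: a = T/(0.85 f'_c b) = 3339600/(0.85 × 45.5 × 600) = 143.92 mm.
M_n = T(d − a/2) = 3339.6 kN × (745 − 71.96) mm = 2247.68 kN·m.

M_n ≈ 2250 kN·m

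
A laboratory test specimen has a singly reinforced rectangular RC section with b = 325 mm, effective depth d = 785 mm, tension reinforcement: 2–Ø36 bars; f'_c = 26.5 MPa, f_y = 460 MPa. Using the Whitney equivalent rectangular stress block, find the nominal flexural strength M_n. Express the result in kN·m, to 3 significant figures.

M_n ≈ 675 kN·m

A_s = 2 × 1018 = 2036 mm².
T = A_s f_y = 2036 × 460 = 936560 N = 936.56 kN.
From C = T: a = T/(0.85 f'_c b) = 936560/(0.85 × 26.5 × 325) = 127.93 mm.
M_n = T(d − a/2) = 936.56 kN × (785 − 63.965) mm = 675.29 kN·m.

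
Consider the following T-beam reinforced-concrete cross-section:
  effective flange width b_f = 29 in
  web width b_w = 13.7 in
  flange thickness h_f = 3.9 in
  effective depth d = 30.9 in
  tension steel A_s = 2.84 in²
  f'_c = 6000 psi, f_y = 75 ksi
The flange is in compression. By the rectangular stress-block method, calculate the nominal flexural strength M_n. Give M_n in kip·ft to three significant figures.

Tension: T = A_s f_y = 2.84 × 75 = 213 kips.
Try a within the flange: a = T/(0.85 f'_c b_f) = 213/(0.85 × 6 × 29) = 1.440 in.
Since a = 1.440 ≤ h_f = 3.9 in, the stress block lies entirely in the flange; analyse as a rectangular beam of width b_f.
M_n = T(d − a/2) = 213 × (30.9 − 0.72) = 6428.3 kip·in.
M_n = 6428.3/12 = 535.69 kip·ft.

M_n ≈ 536 kip·ft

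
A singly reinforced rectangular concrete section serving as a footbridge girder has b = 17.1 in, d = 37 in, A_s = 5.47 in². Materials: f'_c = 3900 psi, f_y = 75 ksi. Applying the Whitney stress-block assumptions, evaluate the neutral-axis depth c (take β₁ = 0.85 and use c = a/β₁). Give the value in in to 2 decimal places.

c ≈ 8.51 in

T = A_s f_y = 5.47 × 75 = 410.25 kips.
a = T/(0.85 f'_c b) = 410.25/(0.85 × 3.9 × 17.1) = 7.2372 in.
With β₁ = 0.85, c = a/β₁ = 7.2372/0.85 = 8.51 in.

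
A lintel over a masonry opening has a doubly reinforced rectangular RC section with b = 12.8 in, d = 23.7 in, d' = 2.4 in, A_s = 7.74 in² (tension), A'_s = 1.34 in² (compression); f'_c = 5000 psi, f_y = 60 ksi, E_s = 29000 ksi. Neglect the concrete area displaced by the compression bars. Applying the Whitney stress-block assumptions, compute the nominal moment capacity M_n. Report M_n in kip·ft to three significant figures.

Assume both steels yield.
a = (A_s − A'_s) f_y/(0.85 f'_c b) = (7.74 − 1.34) × 60/(0.85 × 5 × 12.8) = 7.059 in.
c = a/β₁ = 7.059/0.8 = 8.824 in; ε'_s = 0.003(c − d')/c = 0.0022 ≥ ε_y = 0.0021, so the compression steel yields.
M_n = (A_s − A'_s) f_y (d − a/2) + A'_s f_y (d − d') = 384 × (23.7 − 3.5295) + 80.4 × (23.7 − 2.4) = 7745.5 + 1712.5 = 9458.0 kip·in = 9458.0/12 = 788.17 kip·ft.

M_n ≈ 788 kip·ft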